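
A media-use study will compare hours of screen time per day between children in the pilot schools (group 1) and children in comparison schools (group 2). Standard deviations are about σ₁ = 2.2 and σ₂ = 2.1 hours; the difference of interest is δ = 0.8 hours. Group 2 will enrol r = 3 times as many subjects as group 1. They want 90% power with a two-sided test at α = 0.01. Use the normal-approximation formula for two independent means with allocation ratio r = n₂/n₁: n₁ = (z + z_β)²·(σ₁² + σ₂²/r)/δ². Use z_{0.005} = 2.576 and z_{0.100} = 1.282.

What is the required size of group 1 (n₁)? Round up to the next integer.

n₁ = (z_{α/2} + z_β)² · (σ₁² + σ₂²/r) / δ²
   = (2.576 + 1.282)² · (2.2² + 2.1²/3) / 0.8²
   = 14.8842 · (4.84 + 1.47) / 0.64
   = 14.8842 · 6.31 / 0.64
   = 146.75
Round up → n₁ = 147; n₂ = r·n₁ = 3 × 147 = 441.

n₁ = 147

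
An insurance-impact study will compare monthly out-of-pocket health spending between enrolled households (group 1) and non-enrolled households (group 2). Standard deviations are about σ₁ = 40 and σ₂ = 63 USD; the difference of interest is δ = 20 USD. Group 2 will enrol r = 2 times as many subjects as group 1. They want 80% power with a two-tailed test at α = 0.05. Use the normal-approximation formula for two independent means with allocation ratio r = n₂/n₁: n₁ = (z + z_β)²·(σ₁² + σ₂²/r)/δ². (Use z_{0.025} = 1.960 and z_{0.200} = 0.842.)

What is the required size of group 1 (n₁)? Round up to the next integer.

n₁ = (z_{α/2} + z_β)² · (σ₁² + σ₂²/r) / δ²
   = (1.960 + 0.842)² · (40² + 63²/2) / 20²
   = 7.8512 · (1600 + 1984.5) / 400
   = 7.8512 · 3584.5 / 400
   = 70.36
Round up → n₁ = 71; n₂ = r·n₁ = 2 × 71 = 142.

n₁ = 71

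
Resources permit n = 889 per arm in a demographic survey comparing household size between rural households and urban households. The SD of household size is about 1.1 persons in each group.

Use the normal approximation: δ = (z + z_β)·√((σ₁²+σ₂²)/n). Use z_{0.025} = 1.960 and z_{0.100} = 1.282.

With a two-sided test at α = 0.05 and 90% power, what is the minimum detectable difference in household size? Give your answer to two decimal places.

δ = (z_{α/2} + z_β) · √((σ₁²+σ₂²)/n)
  = (1.960 + 1.282) · √(2.42/889)
  = 3.242 · √0.00272
  = 3.242 · 0.0522
  = 0.1691

Minimum detectable difference ≈ 0.17 persons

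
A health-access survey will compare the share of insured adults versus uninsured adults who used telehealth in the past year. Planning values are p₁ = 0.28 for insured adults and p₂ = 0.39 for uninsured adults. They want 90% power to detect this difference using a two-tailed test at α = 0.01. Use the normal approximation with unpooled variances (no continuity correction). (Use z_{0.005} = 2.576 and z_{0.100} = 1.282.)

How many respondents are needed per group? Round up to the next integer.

n = (z_{α/2} + z_β)² · [p₁(1−p₁) + p₂(1−p₂)] / (p₁ − p₂)²
  = (2.576 + 1.282)² · (0.28·0.72 + 0.39·0.61) / (-0.11)²
  = (3.858)² · (0.2016 + 0.2379) / 0.0121
  = 14.8842 · 0.4395 / 0.0121
  = 540.63
Round up → n = 541 per group.

n = 541 per group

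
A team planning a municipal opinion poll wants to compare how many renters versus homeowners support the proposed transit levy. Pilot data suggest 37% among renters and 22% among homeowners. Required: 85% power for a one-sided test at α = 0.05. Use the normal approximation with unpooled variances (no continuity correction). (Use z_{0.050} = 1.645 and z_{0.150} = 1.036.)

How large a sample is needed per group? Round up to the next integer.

n = (z_α + z_β)² · [p₁(1−p₁) + p₂(1−p₂)] / (p₁ − p₂)²
  = (1.645 + 1.036)² · (0.37·0.63 + 0.22·0.78) / (0.15)²
  = (2.681)² · (0.2331 + 0.1716) / 0.0225
  = 7.1878 · 0.4047 / 0.0225
  = 129.28
Round up → n = 130 per group.

n = 130 per group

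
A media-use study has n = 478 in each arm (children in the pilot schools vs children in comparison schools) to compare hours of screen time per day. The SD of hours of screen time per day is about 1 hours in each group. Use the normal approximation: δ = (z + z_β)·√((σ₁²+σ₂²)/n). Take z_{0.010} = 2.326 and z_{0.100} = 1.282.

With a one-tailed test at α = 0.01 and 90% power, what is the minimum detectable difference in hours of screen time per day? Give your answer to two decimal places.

δ = (z_α + z_β) · √((σ₁²+σ₂²)/n)
  = (2.326 + 1.282) · √(2/478)
  = 3.608 · √0.00418
  = 3.608 · 0.0647
  = 0.2334

Minimum detectable difference ≈ 0.23 hours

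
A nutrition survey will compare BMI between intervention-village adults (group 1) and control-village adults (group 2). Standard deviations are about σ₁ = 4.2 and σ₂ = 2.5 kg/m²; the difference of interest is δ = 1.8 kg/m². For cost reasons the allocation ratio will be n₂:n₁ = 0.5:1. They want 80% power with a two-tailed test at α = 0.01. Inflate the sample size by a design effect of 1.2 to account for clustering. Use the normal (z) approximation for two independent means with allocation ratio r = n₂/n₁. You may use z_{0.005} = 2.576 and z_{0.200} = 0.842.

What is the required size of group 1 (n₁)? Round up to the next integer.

n₁ = 131

n₁ = (z_{α/2} + z_β)² · (σ₁² + σ₂²/r) / δ²
   = (2.576 + 0.842)² · (4.2² + 2.5²/0.5) / 1.8²
   = 11.6827 · (17.64 + 12.5) / 3.24
   = 11.6827 · 30.14 / 3.24
   = 108.68
Design effect: 1.2 × 108.68 = 130.41.
Round up → n₁ = 131; n₂ = r·n₁ = 0.5 × 131 = 66.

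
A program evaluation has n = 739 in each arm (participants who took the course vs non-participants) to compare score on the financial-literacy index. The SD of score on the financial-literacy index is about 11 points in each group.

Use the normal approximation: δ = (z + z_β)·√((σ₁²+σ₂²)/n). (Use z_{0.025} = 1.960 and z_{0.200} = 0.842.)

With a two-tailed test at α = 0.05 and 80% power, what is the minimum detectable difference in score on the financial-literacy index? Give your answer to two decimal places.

δ = (z_{α/2} + z_β) · √((σ₁²+σ₂²)/n)
  = (1.960 + 0.842) · √(242/739)
  = 2.802 · √0.32747
  = 2.802 · 0.5722
  = 1.6034

Minimum detectable difference ≈ 1.60 points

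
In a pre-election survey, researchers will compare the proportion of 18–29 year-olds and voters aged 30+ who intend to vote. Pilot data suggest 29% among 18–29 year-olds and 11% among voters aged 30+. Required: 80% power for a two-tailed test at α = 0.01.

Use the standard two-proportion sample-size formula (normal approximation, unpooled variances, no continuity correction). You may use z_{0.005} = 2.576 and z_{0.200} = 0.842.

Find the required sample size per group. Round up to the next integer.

n = 110 per group

n = (z_{α/2} + z_β)² · [p₁(1−p₁) + p₂(1−p₂)] / (p₁ − p₂)²
  = (2.576 + 0.842)² · (0.29·0.71 + 0.11·0.89) / (0.18)²
  = (3.418)² · (0.2059 + 0.0979) / 0.0324
  = 11.6827 · 0.3038 / 0.0324
  = 109.54
Round up → n = 110 per group.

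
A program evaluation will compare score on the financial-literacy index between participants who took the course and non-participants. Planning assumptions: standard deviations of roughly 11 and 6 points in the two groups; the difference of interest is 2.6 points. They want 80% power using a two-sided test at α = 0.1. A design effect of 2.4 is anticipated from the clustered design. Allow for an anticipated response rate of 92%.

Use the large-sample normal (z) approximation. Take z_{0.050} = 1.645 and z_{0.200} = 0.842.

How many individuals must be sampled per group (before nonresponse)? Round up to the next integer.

n = (z_{α/2} + z_β)² · (σ₁² + σ₂²) / δ²
  = (1.645 + 0.842)² · (11² + 6² = 157) / 2.6²
  = 6.1852 · 157 / 6.76
  = 143.65
Design effect: 2.4 × 143.65 = 344.76.
Adjust for 92% response: 344.76 / 0.92 = 374.74.
Round up → n = 375 per group.

n = 375 per group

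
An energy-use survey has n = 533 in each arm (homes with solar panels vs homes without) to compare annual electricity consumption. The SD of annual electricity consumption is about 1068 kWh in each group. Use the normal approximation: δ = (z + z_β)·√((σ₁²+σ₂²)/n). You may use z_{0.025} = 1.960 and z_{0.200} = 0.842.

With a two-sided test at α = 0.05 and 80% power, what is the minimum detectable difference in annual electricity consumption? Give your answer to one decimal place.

Minimum detectable difference ≈ 183.3 kWh

δ = (z_{α/2} + z_β) · √((σ₁²+σ₂²)/n)
  = (1.960 + 0.842) · √(2281248/533)
  = 2.802 · √4280.0
  = 2.802 · 65.4218
  = 183.3119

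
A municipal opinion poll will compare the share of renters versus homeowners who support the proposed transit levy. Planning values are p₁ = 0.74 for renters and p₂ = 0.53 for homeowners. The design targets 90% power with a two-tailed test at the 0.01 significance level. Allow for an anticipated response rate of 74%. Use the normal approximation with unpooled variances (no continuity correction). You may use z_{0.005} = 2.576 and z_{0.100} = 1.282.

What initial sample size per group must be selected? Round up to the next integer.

n = (z_{α/2} + z_β)² · [p₁(1−p₁) + p₂(1−p₂)] / (p₁ − p₂)²
  = (2.576 + 1.282)² · (0.74·0.26 + 0.53·0.47) / (0.21)²
  = (3.858)² · (0.1924 + 0.2491) / 0.0441
  = 14.8842 · 0.4415 / 0.0441
  = 149.01
Adjust for 74% response: 149.01 / 0.74 = 201.37.
Round up → n = 202 per group.

n = 202 per group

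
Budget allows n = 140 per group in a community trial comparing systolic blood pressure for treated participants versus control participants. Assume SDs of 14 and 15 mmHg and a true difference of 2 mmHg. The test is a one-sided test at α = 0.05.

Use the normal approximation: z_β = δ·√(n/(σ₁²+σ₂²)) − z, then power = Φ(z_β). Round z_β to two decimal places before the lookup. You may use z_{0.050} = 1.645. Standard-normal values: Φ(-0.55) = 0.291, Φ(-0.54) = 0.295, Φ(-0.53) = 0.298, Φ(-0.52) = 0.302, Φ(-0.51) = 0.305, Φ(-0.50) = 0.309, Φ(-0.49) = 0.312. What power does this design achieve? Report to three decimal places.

z_β = δ·√(n/(σ₁²+σ₂²)) − z_α
    = 2 · √(140/421) − 1.645
    = 2 · 0.57666 − 1.645
    = 1.1533 − 1.645 = -0.4917 → -0.49
Power = Φ(-0.49) = 0.312.

Power ≈ 0.312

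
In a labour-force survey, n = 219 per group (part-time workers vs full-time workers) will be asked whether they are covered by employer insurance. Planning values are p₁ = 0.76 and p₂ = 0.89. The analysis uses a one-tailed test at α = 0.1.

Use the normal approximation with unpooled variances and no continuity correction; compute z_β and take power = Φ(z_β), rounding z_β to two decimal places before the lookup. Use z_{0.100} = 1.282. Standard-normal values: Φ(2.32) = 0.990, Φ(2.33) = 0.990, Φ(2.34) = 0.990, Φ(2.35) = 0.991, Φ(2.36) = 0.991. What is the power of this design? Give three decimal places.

Power ≈ 0.991

z_β = |p₁−p₂|·√(n/[p₁q₁+p₂q₂]) − z_α
    = 0.13 · √(219/0.2803) − 1.282
    = 0.13 · 27.9518 − 1.282
    = 3.6337 − 1.282 = 2.3517 → 2.35
Power = Φ(2.35) = 0.991.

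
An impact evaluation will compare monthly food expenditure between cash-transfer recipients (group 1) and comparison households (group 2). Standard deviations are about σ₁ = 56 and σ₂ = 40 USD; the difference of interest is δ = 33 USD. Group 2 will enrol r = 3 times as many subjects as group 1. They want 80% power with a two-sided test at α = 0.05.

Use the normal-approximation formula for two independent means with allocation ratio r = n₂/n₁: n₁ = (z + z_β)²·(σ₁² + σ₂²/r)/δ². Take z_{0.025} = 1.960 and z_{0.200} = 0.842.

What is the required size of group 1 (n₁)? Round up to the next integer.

n₁ = (z_{α/2} + z_β)² · (σ₁² + σ₂²/r) / δ²
   = (1.960 + 0.842)² · (56² + 40²/3) / 33²
   = 7.8512 · (3136 + 533.3333) / 1089
   = 7.8512 · 3669.3 / 1089
   = 26.45
Round up → n₁ = 27; n₂ = r·n₁ = 3 × 27 = 81.

n₁ = 27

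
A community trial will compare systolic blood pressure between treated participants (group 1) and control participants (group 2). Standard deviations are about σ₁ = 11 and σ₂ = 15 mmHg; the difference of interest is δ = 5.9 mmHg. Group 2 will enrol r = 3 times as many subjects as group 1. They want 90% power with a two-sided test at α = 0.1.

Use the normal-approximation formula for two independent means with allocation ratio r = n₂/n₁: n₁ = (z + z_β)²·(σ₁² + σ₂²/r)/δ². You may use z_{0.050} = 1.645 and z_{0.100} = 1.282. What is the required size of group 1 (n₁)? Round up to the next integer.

n₁ = (z_{α/2} + z_β)² · (σ₁² + σ₂²/r) / δ²
   = (1.645 + 1.282)² · (11² + 15²/3) / 5.9²
   = 8.5673 · (121 + 75) / 34.81
   = 8.5673 · 196 / 34.81
   = 48.24
Round up → n₁ = 49; n₂ = r·n₁ = 3 × 49 = 147.

n₁ = 49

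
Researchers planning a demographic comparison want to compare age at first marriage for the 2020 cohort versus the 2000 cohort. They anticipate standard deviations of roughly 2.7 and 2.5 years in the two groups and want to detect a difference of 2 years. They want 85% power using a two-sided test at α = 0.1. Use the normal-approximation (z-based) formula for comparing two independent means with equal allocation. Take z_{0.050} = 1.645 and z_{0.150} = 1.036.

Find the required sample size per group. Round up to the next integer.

n = 25 per group

n = (z_{α/2} + z_β)² · (σ₁² + σ₂²) / δ²
  = (1.645 + 1.036)² · (2.7² + 2.5² = 13.54) / 2²
  = 7.1878 · 13.54 / 4
  = 24.33
Round up → n = 25 per group.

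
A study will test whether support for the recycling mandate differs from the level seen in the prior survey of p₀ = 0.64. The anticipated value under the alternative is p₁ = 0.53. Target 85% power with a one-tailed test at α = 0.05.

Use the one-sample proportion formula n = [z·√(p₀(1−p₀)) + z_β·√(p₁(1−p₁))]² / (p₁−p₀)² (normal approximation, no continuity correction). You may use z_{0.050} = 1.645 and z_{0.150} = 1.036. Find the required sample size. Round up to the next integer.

n = 142

n = [z_α·√(p₀q₀) + z_β·√(p₁q₁)]² / (p₁ − p₀)²
  = [1.645·√(0.64·0.36) + 1.036·√(0.53·0.47)]² / (-0.11)²
  = [1.645·0.4800 + 1.036·0.4991]² / 0.0121
  = [1.3067]² / 0.0121
  = 141.11
Round up → n = 142.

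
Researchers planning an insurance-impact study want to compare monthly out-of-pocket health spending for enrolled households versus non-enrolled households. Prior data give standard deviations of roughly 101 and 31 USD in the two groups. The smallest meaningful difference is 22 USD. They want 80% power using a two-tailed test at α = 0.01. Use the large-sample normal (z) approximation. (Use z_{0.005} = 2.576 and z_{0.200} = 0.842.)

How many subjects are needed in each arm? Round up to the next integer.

n = 270 per group

n = (z_{α/2} + z_β)² · (σ₁² + σ₂²) / δ²
  = (2.576 + 0.842)² · (101² + 31² = 11162) / 22²
  = 11.6827 · 11162 / 484
  = 269.43
Round up → n = 270 per group.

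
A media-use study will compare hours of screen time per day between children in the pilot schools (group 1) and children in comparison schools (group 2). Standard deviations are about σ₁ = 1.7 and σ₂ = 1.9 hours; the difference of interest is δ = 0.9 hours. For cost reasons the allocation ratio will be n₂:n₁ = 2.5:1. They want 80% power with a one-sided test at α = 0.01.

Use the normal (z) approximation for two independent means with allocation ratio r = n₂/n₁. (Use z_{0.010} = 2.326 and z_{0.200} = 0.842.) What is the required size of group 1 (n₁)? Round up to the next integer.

n₁ = (z_α + z_β)² · (σ₁² + σ₂²/r) / δ²
   = (2.326 + 0.842)² · (1.7² + 1.9²/2.5) / 0.9²
   = 10.0362 · (2.89 + 1.444) / 0.81
   = 10.0362 · 4.334 / 0.81
   = 53.70
Round up → n₁ = 54; n₂ = r·n₁ = 2.5 × 54 = 135.

n₁ = 54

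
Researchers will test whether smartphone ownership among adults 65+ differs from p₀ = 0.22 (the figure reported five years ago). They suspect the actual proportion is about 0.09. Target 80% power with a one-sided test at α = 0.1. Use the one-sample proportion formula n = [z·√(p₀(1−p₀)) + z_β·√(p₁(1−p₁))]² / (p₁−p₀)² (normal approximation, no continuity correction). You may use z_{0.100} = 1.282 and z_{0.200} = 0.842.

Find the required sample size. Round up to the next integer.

n = 36

n = [z_α·√(p₀q₀) + z_β·√(p₁q₁)]² / (p₁ − p₀)²
  = [1.282·√(0.22·0.78) + 0.842·√(0.09·0.91)]² / (-0.13)²
  = [1.282·0.4142 + 0.842·0.2862]² / 0.0169
  = [0.7720]² / 0.0169
  = 35.27
Round up → n = 36.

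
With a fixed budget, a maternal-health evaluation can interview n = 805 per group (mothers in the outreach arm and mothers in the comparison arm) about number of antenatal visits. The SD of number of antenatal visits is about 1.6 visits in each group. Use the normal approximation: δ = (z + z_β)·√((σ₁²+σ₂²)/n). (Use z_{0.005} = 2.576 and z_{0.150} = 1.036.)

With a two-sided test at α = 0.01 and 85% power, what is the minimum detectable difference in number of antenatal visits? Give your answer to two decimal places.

δ = (z_{α/2} + z_β) · √((σ₁²+σ₂²)/n)
  = (2.576 + 1.036) · √(5.12/805)
  = 3.612 · √0.00636
  = 3.612 · 0.0798
  = 0.2881

Minimum detectable difference ≈ 0.29 visits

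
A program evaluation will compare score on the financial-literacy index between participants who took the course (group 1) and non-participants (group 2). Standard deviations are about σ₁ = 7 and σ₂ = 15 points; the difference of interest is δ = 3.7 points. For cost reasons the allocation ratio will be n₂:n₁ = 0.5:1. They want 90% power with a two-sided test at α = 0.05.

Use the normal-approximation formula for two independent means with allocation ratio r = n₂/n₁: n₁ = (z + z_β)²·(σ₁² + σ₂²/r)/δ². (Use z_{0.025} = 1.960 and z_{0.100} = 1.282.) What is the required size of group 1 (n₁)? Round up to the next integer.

n₁ = (z_{α/2} + z_β)² · (σ₁² + σ₂²/r) / δ²
   = (1.960 + 1.282)² · (7² + 15²/0.5) / 3.7²
   = 10.5106 · (49 + 450) / 13.69
   = 10.5106 · 499 / 13.69
   = 383.11
Round up → n₁ = 384; n₂ = r·n₁ = 0.5 × 384 = 192.

n₁ = 384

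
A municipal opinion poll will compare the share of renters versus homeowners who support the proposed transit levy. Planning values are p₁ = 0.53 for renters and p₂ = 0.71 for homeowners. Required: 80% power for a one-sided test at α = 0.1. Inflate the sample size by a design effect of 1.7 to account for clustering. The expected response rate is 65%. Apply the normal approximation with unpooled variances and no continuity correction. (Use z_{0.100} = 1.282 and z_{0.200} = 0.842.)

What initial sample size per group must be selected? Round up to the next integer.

n = (z_α + z_β)² · [p₁(1−p₁) + p₂(1−p₂)] / (p₁ − p₂)²
  = (1.282 + 0.842)² · (0.53·0.47 + 0.71·0.29) / (-0.18)²
  = (2.124)² · (0.2491 + 0.2059) / 0.0324
  = 4.5114 · 0.4550 / 0.0324
  = 63.35
Design effect: 1.7 × 63.35 = 107.70.
Adjust for 65% response: 107.70 / 0.65 = 165.70.
Round up → n = 166 per group.

n = 166 per group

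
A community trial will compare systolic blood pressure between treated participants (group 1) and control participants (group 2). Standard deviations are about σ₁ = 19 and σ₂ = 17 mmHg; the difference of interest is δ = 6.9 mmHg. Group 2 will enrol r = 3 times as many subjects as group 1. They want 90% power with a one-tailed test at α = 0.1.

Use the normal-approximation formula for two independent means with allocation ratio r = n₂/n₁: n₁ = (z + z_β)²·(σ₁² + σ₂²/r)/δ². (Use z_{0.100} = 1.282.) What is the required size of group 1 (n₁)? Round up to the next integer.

n₁ = (z_α + z_β)² · (σ₁² + σ₂²/r) / δ²
   = (1.282 + 1.282)² · (19² + 17²/3) / 6.9²
   = 6.5741 · (361 + 96.3333) / 47.61
   = 6.5741 · 457.3333 / 47.61
   = 63.15
Round up → n₁ = 64; n₂ = r·n₁ = 3 × 64 = 192.

n₁ = 64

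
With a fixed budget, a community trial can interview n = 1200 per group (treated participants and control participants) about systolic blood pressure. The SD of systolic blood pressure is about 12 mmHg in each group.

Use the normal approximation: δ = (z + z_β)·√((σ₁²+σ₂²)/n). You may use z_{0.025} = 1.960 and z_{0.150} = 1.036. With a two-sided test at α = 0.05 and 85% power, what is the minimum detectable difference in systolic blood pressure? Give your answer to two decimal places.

Minimum detectable difference ≈ 1.47 mmHg

δ = (z_{α/2} + z_β) · √((σ₁²+σ₂²)/n)
  = (1.960 + 1.036) · √(288/1200)
  = 2.996 · √0.24
  = 2.996 · 0.4899
  = 1.4677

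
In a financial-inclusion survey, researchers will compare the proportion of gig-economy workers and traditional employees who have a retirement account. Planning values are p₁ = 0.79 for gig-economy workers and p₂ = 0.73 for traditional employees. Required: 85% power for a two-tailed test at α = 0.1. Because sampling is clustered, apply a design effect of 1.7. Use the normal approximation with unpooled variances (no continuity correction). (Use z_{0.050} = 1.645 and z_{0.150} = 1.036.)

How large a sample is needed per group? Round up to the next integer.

n = 1233 per group

n = (z_{α/2} + z_β)² · [p₁(1−p₁) + p₂(1−p₂)] / (p₁ − p₂)²
  = (1.645 + 1.036)² · (0.79·0.21 + 0.73·0.27) / (0.06)²
  = (2.681)² · (0.1659 + 0.1971) / 0.0036
  = 7.1878 · 0.3630 / 0.0036
  = 724.77
Design effect: 1.7 × 724.77 = 1232.10.
Round up → n = 1233 per group.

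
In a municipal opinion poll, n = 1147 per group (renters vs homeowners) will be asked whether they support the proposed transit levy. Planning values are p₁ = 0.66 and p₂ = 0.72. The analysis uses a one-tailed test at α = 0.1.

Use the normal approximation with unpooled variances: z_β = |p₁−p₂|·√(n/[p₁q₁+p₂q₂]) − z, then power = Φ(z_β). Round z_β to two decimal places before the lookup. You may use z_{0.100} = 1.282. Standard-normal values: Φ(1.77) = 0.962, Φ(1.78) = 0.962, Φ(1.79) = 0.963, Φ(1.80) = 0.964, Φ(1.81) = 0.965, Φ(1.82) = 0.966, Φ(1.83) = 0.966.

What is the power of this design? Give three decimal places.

z_β = |p₁−p₂|·√(n/[p₁q₁+p₂q₂]) − z_α
    = 0.06 · √(1147/0.4260) − 1.282
    = 0.06 · 51.8892 − 1.282
    = 3.1134 − 1.282 = 1.8314 → 1.83
Power = Φ(1.83) = 0.966.

Power ≈ 0.966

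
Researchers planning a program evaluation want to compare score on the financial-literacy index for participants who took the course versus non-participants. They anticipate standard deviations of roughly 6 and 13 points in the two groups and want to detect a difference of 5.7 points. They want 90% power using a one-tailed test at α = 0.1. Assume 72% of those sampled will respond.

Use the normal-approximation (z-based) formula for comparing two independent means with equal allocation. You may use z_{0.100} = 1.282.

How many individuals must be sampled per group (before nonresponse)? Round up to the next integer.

n = 58 per group

n = (z_α + z_β)² · (σ₁² + σ₂²) / δ²
  = (1.282 + 1.282)² · (6² + 13² = 205) / 5.7²
  = 6.5741 · 205 / 32.49
  = 41.48
Adjust for 72% response: 41.48 / 0.72 = 57.61.
Round up → n = 58 per group.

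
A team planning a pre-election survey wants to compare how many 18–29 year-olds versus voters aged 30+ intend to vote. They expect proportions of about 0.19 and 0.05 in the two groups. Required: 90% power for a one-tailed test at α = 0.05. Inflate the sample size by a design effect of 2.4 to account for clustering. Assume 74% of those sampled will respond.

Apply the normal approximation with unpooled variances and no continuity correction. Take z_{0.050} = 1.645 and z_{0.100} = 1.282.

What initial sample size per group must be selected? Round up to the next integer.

n = (z_α + z_β)² · [p₁(1−p₁) + p₂(1−p₂)] / (p₁ − p₂)²
  = (1.645 + 1.282)² · (0.19·0.81 + 0.05·0.95) / (0.14)²
  = (2.927)² · (0.1539 + 0.0475) / 0.0196
  = 8.5673 · 0.2014 / 0.0196
  = 88.03
Design effect: 2.4 × 88.03 = 211.28.
Adjust for 74% response: 211.28 / 0.74 = 285.51.
Round up → n = 286 per group.

n = 286 per group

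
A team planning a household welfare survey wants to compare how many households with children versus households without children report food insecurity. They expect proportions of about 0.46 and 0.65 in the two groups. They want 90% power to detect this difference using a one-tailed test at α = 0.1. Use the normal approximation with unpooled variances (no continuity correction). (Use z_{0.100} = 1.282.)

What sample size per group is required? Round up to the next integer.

n = (z_α + z_β)² · [p₁(1−p₁) + p₂(1−p₂)] / (p₁ − p₂)²
  = (1.282 + 1.282)² · (0.46·0.54 + 0.65·0.35) / (-0.19)²
  = (2.564)² · (0.2484 + 0.2275) / 0.0361
  = 6.5741 · 0.4759 / 0.0361
  = 86.67
Round up → n = 87 per group.

n = 87 per group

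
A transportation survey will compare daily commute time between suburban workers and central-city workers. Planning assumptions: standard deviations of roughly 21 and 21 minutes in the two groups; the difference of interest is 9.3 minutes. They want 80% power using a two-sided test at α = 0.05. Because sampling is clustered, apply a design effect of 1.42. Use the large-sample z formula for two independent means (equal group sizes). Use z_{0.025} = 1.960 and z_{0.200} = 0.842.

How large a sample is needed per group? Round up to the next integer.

n = 114 per group

n = (z_{α/2} + z_β)² · (σ₁² + σ₂²) / δ²
  = (1.960 + 0.842)² · (21² + 21² = 882) / 9.3²
  = 7.8512 · 882 / 86.49
  = 80.06
Design effect: 1.42 × 80.06 = 113.69.
Round up → n = 114 per group.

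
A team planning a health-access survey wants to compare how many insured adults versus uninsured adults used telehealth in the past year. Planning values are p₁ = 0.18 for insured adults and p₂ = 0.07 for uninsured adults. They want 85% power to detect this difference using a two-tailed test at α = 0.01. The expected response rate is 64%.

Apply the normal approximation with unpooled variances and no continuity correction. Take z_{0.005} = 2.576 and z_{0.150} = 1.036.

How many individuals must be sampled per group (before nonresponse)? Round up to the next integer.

n = 359 per group

n = (z_{α/2} + z_β)² · [p₁(1−p₁) + p₂(1−p₂)] / (p₁ − p₂)²
  = (2.576 + 1.036)² · (0.18·0.82 + 0.07·0.93) / (0.11)²
  = (3.612)² · (0.1476 + 0.0651) / 0.0121
  = 13.0465 · 0.2127 / 0.0121
  = 229.34
Adjust for 64% response: 229.34 / 0.64 = 358.34.
Round up → n = 359 per group.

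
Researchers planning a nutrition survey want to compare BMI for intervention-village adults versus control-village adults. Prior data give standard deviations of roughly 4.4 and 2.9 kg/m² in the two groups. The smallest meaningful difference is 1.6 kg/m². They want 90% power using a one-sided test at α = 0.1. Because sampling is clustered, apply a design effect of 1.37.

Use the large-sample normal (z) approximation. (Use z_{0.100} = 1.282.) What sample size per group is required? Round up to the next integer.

n = (z_α + z_β)² · (σ₁² + σ₂²) / δ²
  = (1.282 + 1.282)² · (4.4² + 2.9² = 27.77) / 1.6²
  = 6.5741 · 27.77 / 2.56
  = 71.31
Design effect: 1.37 × 71.31 = 97.70.
Round up → n = 98 per group.

n = 98 per group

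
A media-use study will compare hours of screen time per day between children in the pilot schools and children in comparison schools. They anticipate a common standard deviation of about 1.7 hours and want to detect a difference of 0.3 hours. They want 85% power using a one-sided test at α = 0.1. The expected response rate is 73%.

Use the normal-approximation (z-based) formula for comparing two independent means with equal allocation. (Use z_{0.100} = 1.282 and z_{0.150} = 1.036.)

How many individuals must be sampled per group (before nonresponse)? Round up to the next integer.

n = (z_α + z_β)² · (σ₁² + σ₂²) / δ²
  = (1.282 + 1.036)² · (2·1.7² = 5.78) / 0.3²
  = 5.3731 · 5.78 / 0.09
  = 345.07
Adjust for 73% response: 345.07 / 0.73 = 472.70.
Round up → n = 473 per group.

n = 473 per group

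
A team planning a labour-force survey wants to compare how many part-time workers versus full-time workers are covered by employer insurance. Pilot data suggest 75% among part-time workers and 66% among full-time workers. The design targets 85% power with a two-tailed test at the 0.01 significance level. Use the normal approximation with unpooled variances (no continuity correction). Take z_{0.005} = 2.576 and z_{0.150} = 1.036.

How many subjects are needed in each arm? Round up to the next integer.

n = (z_{α/2} + z_β)² · [p₁(1−p₁) + p₂(1−p₂)] / (p₁ − p₂)²
  = (2.576 + 1.036)² · (0.75·0.25 + 0.66·0.34) / (0.09)²
  = (3.612)² · (0.1875 + 0.2244) / 0.0081
  = 13.0465 · 0.4119 / 0.0081
  = 663.44
Round up → n = 664 per group.

n = 664 per group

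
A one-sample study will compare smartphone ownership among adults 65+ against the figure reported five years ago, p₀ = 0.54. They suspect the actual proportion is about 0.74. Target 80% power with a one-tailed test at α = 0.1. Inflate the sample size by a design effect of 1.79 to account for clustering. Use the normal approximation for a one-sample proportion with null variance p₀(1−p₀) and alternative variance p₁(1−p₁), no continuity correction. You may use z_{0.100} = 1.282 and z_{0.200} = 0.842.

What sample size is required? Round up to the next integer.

n = [z_α·√(p₀q₀) + z_β·√(p₁q₁)]² / (p₁ − p₀)²
  = [1.282·√(0.54·0.46) + 0.842·√(0.74·0.26)]² / (0.20)²
  = [1.282·0.4984 + 0.842·0.4386]² / 0.0400
  = [1.0083]² / 0.0400
  = 25.42
Design effect: 1.79 × 25.42 = 45.49.
Round up → n = 46.

n = 46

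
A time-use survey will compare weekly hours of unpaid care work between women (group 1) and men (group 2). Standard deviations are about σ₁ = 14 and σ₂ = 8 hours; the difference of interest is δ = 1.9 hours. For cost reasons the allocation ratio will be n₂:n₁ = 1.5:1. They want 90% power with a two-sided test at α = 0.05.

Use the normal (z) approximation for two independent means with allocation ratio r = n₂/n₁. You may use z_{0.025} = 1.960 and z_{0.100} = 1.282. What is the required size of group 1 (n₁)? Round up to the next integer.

n₁ = 695

n₁ = (z_{α/2} + z_β)² · (σ₁² + σ₂²/r) / δ²
   = (1.960 + 1.282)² · (14² + 8²/1.5) / 1.9²
   = 10.5106 · (196 + 42.6667) / 3.61
   = 10.5106 · 238.6667 / 3.61
   = 694.88
Round up → n₁ = 695; n₂ = r·n₁ = 1.5 × 695 = 1043.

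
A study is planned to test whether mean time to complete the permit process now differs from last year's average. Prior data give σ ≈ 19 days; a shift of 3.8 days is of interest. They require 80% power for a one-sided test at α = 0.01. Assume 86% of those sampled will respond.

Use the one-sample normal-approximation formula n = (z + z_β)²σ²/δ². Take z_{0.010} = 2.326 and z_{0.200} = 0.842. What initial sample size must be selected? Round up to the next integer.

n = 292

n = (z_α + z_β)² · σ² / δ²
  = (2.326 + 0.842)² · 19² / 3.8²
  = 10.0362 · 361 / 14.44
  = 250.91
Adjust for 86% response: 250.91 / 0.86 = 291.75.
Round up → n = 292.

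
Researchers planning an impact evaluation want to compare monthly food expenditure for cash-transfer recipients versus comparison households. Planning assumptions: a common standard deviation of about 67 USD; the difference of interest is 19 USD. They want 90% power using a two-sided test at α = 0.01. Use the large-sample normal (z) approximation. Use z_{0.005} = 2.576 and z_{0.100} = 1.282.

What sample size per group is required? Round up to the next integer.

n = 371 per group

n = (z_{α/2} + z_β)² · (σ₁² + σ₂²) / δ²
  = (2.576 + 1.282)² · (2·67² = 8978) / 19²
  = 14.8842 · 8978 / 361
  = 370.17
Round up → n = 371 per group.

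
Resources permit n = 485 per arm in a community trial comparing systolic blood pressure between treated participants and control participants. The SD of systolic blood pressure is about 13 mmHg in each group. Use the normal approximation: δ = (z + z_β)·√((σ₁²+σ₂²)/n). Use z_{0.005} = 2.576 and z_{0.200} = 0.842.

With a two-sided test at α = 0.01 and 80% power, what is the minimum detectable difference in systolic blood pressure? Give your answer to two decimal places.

δ = (z_{α/2} + z_β) · √((σ₁²+σ₂²)/n)
  = (2.576 + 0.842) · √(338/485)
  = 3.418 · √0.69691
  = 3.418 · 0.8348
  = 2.8534

Minimum detectable difference ≈ 2.85 mmHg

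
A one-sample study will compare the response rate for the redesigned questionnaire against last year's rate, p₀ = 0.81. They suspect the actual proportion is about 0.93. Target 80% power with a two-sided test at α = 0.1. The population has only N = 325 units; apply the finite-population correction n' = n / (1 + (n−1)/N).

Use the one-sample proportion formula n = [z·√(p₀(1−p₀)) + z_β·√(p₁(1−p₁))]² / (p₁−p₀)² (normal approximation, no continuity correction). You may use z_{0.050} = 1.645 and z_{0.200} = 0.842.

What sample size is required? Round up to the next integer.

n = 45

n = [z_{α/2}·√(p₀q₀) + z_β·√(p₁q₁)]² / (p₁ − p₀)²
  = [1.645·√(0.81·0.19) + 0.842·√(0.93·0.07)]² / (0.12)²
  = [1.645·0.3923 + 0.842·0.2551]² / 0.0144
  = [0.8602]² / 0.0144
  = 51.38
Finite-population correction (N = 325): 51.38 / (1 + (51.38 − 1)/325) = 44.49.
Round up → n = 45.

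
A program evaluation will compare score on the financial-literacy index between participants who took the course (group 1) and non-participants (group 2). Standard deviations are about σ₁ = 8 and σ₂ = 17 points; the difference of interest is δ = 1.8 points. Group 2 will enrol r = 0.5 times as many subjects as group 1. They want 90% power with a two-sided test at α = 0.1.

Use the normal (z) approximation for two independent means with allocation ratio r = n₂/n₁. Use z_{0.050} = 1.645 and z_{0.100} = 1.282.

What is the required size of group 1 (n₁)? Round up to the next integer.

n₁ = (z_{α/2} + z_β)² · (σ₁² + σ₂²/r) / δ²
   = (1.645 + 1.282)² · (8² + 17²/0.5) / 1.8²
   = 8.5673 · (64 + 578) / 3.24
   = 8.5673 · 642 / 3.24
   = 1697.60
Round up → n₁ = 1698; n₂ = r·n₁ = 0.5 × 1698 = 849.

n₁ = 1698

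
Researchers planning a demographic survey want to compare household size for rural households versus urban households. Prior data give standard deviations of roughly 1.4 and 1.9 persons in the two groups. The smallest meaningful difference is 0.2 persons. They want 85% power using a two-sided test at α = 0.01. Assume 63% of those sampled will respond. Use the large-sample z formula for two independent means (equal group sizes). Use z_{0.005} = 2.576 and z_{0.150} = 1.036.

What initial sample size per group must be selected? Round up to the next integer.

n = 2884 per group

n = (z_{α/2} + z_β)² · (σ₁² + σ₂²) / δ²
  = (2.576 + 1.036)² · (1.4² + 1.9² = 5.57) / 0.2²
  = 13.0465 · 5.57 / 0.04
  = 1816.73
Adjust for 63% response: 1816.73 / 0.63 = 2883.70.
Round up → n = 2884 per group.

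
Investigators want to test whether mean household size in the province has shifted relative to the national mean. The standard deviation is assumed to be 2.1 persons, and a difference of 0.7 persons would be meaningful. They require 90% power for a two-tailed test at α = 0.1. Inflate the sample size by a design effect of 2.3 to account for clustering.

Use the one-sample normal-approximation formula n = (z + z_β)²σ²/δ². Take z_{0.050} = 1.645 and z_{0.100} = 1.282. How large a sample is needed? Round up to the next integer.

n = (z_{α/2} + z_β)² · σ² / δ²
  = (1.645 + 1.282)² · 2.1² / 0.7²
  = 8.5673 · 4.41 / 0.49
  = 77.11
Design effect: 2.3 × 77.11 = 177.34.
Round up → n = 178.

n = 178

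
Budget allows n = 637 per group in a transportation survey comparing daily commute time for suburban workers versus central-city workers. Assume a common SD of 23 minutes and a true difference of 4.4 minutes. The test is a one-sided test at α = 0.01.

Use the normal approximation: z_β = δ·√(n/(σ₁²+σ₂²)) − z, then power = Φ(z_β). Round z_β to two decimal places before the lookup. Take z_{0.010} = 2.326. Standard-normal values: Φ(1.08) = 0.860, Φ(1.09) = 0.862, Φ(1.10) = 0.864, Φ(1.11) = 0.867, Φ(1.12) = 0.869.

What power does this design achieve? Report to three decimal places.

z_β = δ·√(n/(σ₁²+σ₂²)) − z_α
    = 4.4 · √(637/1058) − 2.326
    = 4.4 · 0.77594 − 2.326
    = 3.4141 − 2.326 = 1.0881 → 1.09
Power = Φ(1.09) = 0.862.

Power ≈ 0.862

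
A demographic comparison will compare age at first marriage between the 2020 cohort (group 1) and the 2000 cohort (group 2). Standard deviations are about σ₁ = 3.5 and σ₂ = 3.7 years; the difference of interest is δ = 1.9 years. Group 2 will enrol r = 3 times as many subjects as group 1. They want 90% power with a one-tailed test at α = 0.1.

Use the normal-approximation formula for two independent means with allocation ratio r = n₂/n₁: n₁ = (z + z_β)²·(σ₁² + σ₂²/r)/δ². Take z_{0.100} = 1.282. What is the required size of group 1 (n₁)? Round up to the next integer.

n₁ = 31

n₁ = (z_α + z_β)² · (σ₁² + σ₂²/r) / δ²
   = (1.282 + 1.282)² · (3.5² + 3.7²/3) / 1.9²
   = 6.5741 · (12.25 + 4.5633) / 3.61
   = 6.5741 · 16.8133 / 3.61
   = 30.62
Round up → n₁ = 31; n₂ = r·n₁ = 3 × 31 = 93.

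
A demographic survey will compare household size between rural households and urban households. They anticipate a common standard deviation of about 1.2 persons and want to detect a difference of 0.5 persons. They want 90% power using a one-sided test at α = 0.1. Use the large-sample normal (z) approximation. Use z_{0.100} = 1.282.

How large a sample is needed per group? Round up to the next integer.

n = 76 per group

n = (z_α + z_β)² · (σ₁² + σ₂²) / δ²
  = (1.282 + 1.282)² · (2·1.2² = 2.88) / 0.5²
  = 6.5741 · 2.88 / 0.25
  = 75.73
Round up → n = 76 per group.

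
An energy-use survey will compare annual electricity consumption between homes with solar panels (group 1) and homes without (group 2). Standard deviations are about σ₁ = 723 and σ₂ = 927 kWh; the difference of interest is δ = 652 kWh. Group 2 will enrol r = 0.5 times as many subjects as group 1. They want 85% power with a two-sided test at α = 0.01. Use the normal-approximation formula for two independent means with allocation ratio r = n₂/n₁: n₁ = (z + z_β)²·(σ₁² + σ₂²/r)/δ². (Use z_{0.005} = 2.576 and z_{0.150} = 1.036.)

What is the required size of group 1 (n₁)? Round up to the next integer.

n₁ = (z_{α/2} + z_β)² · (σ₁² + σ₂²/r) / δ²
   = (2.576 + 1.036)² · (723² + 927²/0.5) / 652²
   = 13.0465 · (522729 + 1718658) / 425104
   = 13.0465 · 2241387 / 425104
   = 68.79
Round up → n₁ = 69; n₂ = r·n₁ = 0.5 × 69 = 35.

n₁ = 69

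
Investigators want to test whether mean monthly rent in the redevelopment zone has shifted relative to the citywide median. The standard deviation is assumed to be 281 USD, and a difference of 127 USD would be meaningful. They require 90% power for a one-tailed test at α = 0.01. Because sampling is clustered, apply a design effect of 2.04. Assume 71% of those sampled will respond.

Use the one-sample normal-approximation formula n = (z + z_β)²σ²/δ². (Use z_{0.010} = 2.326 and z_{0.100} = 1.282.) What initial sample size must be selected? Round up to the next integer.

n = 184

n = (z_α + z_β)² · σ² / δ²
  = (2.326 + 1.282)² · 281² / 127²
  = 13.0177 · 78961 / 16129
  = 63.73
Design effect: 2.04 × 63.73 = 130.01.
Adjust for 71% response: 130.01 / 0.71 = 183.11.
Round up → n = 184.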